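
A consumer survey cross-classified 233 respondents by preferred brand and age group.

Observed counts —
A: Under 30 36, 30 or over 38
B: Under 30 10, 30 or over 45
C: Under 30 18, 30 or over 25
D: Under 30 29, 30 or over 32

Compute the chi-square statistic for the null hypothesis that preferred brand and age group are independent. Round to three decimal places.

Row totals: 74, 55, 43, 61. Column totals: 93, 140. Grand total N = 233.
Expected counts (row total × column total / N):
  A, Under 30: 74×93/233 = 29.5365
  A, 30 or over: 74×140/233 = 44.4635
  B, Under 30: 55×93/233 = 21.9528
  B, 30 or over: 55×140/233 = 33.0472
  C, Under 30: 43×93/233 = 17.1631
  C, 30 or over: 43×140/233 = 25.8369
  D, Under 30: 61×93/233 = 24.3476
  D, 30 or over: 61×140/233 = 36.6524
Contributions (O − E)²/E:
  (36 − 29.5365)²/29.5365 = 1.4144
  (38 − 44.4635)²/44.4635 = 0.9396
  (10 − 21.9528)²/21.9528 = 6.5080
  (45 − 33.0472)²/33.0472 = 4.3232
  (18 − 17.1631)²/17.1631 = 0.0408
  (25 − 25.8369)²/25.8369 = 0.0271
  (29 − 24.3476)²/24.3476 = 0.8890
  (32 − 36.6524)²/36.6524 = 0.5905
χ² = 1.4144 + 0.9396 + 6.5080 + 4.3232 + 0.0408 + 0.0271 + 0.8890 + 0.5905 = 14.733

14.733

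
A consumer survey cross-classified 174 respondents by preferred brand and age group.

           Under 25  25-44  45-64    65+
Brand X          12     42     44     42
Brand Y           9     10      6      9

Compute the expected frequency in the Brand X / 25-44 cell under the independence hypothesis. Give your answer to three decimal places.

41.839

Row total (Brand X) = 140; column total (25-44) = 52; grand total N = 174.
Expected count = (row total × column total) / N = 140 × 52 / 174 = 41.839.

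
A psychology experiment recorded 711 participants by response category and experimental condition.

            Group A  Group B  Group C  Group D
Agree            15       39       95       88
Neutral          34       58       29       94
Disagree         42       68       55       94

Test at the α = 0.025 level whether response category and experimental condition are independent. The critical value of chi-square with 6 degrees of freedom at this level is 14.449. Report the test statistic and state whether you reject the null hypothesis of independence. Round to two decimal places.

54.77; reject H₀

Row totals: 237, 215, 259. Column totals: 91, 165, 179, 276. Grand total N = 711.
Expected counts (row total × column total / N):
  Agree, Group A: 237×91/711 = 30.3333
  Agree, Group B: 237×165/711 = 55.0000
  Agree, Group C: 237×179/711 = 59.6667
  Agree, Group D: 237×276/711 = 92.0000
  Neutral, Group A: 215×91/711 = 27.5176
  Neutral, Group B: 215×165/711 = 49.8945
  Neutral, Group C: 215×179/711 = 54.1280
  Neutral, Group D: 215×276/711 = 83.4599
  Disagree, Group A: 259×91/711 = 33.1491
  Disagree, Group B: 259×165/711 = 60.1055
  Disagree, Group C: 259×179/711 = 65.2053
  Disagree, Group D: 259×276/711 = 100.5401
Contributions (O − E)²/E:
  (15 − 30.3333)²/30.3333 = 7.7509
  (39 − 55.0000)²/55.0000 = 4.6545
  (95 − 59.6667)²/59.6667 = 20.9236
  (88 − 92.0000)²/92.0000 = 0.1739
  (34 − 27.5176)²/27.5176 = 1.5271
  (58 − 49.8945)²/49.8945 = 1.3168
  (29 − 54.1280)²/54.1280 = 11.6652
  (94 − 83.4599)²/83.4599 = 1.3311
  (42 − 33.1491)²/33.1491 = 2.3632
  (68 − 60.1055)²/60.1055 = 1.0369
  (55 − 65.2053)²/65.2053 = 1.5972
  (94 − 100.5401)²/100.5401 = 0.4254
χ² = 7.7509 + 4.6545 + 20.9236 + 0.1739 + 1.5271 + 1.3168 + 11.6652 + 1.3311 + 2.3632 + 1.0369 + 1.5972 + 0.4254 = 54.77
df = (3−1)(4−1) = 6. Since 54.77 > 14.449, reject the null hypothesis of independence at α = 0.025.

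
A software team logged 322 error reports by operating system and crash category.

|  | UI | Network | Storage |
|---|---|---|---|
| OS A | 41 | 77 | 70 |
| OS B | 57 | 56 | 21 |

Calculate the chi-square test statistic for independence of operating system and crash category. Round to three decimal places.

Row totals: 188, 134. Column totals: 98, 133, 91. Grand total N = 322.
Expected counts (row total × column total / N):
  OS A, UI: 188×98/322 = 57.2174
  OS A, Network: 188×133/322 = 77.6522
  OS A, Storage: 188×91/322 = 53.1304
  OS B, UI: 134×98/322 = 40.7826
  OS B, Network: 134×133/322 = 55.3478
  OS B, Storage: 134×91/322 = 37.8696
Contributions (O − E)²/E:
  (41 − 57.2174)²/57.2174 = 4.5966
  (77 − 77.6522)²/77.6522 = 0.0055
  (70 − 53.1304)²/53.1304 = 5.3563
  (57 − 40.7826)²/40.7826 = 6.4489
  (56 − 55.3478)²/55.3478 = 0.0077
  (21 − 37.8696)²/37.8696 = 7.5148
χ² = 4.5966 + 0.0055 + 5.3563 + 6.4489 + 0.0077 + 7.5148 = 23.930

23.930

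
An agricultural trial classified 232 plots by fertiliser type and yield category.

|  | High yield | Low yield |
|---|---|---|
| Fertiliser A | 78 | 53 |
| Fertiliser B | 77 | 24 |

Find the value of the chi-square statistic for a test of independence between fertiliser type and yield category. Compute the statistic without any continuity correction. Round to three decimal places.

Row totals: 131, 101. Column totals: 155, 77. Grand total N = 232.
Expected counts (row total × column total / N):
  Fertiliser A, High yield: 131×155/232 = 87.5216
  Fertiliser A, Low yield: 131×77/232 = 43.4784
  Fertiliser B, High yield: 101×155/232 = 67.4784
  Fertiliser B, Low yield: 101×77/232 = 33.5216
Contributions (O − E)²/E:
  (78 − 87.5216)²/87.5216 = 1.0359
  (53 − 43.4784)²/43.4784 = 2.0852
  (77 − 67.4784)²/67.4784 = 1.3436
  (24 − 33.5216)²/33.5216 = 2.7046
χ² = 1.0359 + 2.0852 + 1.3436 + 2.7046 = 7.169

7.169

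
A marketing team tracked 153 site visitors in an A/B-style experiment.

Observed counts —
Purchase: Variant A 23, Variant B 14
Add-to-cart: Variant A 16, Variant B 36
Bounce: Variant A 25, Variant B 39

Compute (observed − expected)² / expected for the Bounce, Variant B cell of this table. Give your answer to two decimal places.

Row total (Bounce) = 64; column total (Variant B) = 89; N = 153.
Expected count E = 64 × 89 / 153 = 37.229.
Contribution = (O − E)²/E = (39 − 37.229)² / 37.229 = 0.08.

0.08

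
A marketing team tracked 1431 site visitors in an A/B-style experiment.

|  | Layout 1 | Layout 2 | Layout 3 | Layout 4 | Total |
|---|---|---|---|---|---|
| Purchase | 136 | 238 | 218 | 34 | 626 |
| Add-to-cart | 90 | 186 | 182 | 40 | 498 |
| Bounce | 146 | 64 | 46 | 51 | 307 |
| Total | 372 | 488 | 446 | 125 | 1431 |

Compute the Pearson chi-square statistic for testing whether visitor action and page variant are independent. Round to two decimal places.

154.51

Grand total N = 1431.
Expected counts (row total × column total / N):
  Purchase, Layout 1: 626×372/1431 = 162.734
  Purchase, Layout 2: 626×488/1431 = 213.479
  Purchase, Layout 3: 626×446/1431 = 195.106
  Purchase, Layout 4: 626×125/1431 = 54.682
  Add-to-cart, Layout 1: 498×372/1431 = 129.459
  Add-to-cart, Layout 2: 498×488/1431 = 169.828
  Add-to-cart, Layout 3: 498×446/1431 = 155.212
  Add-to-cart, Layout 4: 498×125/1431 = 43.501
  Bounce, Layout 1: 307×372/1431 = 79.807
  Bounce, Layout 2: 307×488/1431 = 104.693
  Bounce, Layout 3: 307×446/1431 = 95.683
  Bounce, Layout 4: 307×125/1431 = 26.817
Contributions (O − E)²/E:
  (136 − 162.734)²/162.734 = 4.3919
  (238 − 213.479)²/213.479 = 2.8166
  (218 − 195.106)²/195.106 = 2.6864
  (34 − 54.682)²/54.682 = 7.8224
  (90 − 129.459)²/129.459 = 12.0271
  (186 − 169.828)²/169.828 = 1.5400
  (182 − 155.212)²/155.212 = 4.6233
  (40 − 43.501)²/43.501 = 0.2818
  (146 − 79.807)²/79.807 = 54.9014
  (64 − 104.693)²/104.693 = 15.8169
  (46 − 95.683)²/95.683 = 25.7977
  (51 − 26.817)²/26.817 = 21.8077
χ² = 4.3919 + 2.8166 + 2.6864 + 7.8224 + 12.0271 + 1.5400 + 4.6233 + 0.2818 + 54.9014 + 15.8169 + 25.7977 + 21.8077 = 154.51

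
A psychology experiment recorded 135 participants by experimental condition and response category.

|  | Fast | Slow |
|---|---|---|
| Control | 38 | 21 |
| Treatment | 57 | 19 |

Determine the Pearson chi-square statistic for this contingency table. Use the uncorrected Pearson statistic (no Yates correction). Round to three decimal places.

1.788

Row totals: 59, 76. Column totals: 95, 40. Grand total N = 135.
Expected counts (row total × column total / N):
  Control, Fast: 59×95/135 = 41.5185
  Control, Slow: 59×40/135 = 17.4815
  Treatment, Fast: 76×95/135 = 53.4815
  Treatment, Slow: 76×40/135 = 22.5185
Contributions (O − E)²/E:
  (38 − 41.5185)²/41.5185 = 0.2982
  (21 − 17.4815)²/17.4815 = 0.7082
  (57 − 53.4815)²/53.4815 = 0.2315
  (19 − 22.5185)²/22.5185 = 0.5498
χ² = 0.2982 + 0.7082 + 0.2315 + 0.5498 = 1.788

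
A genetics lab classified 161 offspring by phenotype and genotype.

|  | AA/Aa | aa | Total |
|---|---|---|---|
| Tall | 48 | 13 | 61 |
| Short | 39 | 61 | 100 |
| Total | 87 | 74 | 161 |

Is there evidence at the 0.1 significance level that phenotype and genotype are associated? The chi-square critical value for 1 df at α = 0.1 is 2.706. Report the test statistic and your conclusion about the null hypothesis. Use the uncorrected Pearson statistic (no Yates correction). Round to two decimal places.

24.03; reject H₀

Grand total N = 161.
Expected counts (row total × column total / N):
  Tall, AA/Aa: 61×87/161 = 32.963
  Tall, aa: 61×74/161 = 28.037
  Short, AA/Aa: 100×87/161 = 54.037
  Short, aa: 100×74/161 = 45.963
Contributions (O − E)²/E:
  (48 − 32.963)²/32.963 = 6.8596
  (13 − 28.037)²/28.037 = 8.0647
  (39 − 54.037)²/54.037 = 4.1844
  (61 − 45.963)²/45.963 = 4.9194
χ² = 6.8596 + 8.0647 + 4.1844 + 4.9194 = 24.03
df = (2−1)(2−1) = 1. Since 24.03 > 2.706, reject the null hypothesis of independence at α = 0.1.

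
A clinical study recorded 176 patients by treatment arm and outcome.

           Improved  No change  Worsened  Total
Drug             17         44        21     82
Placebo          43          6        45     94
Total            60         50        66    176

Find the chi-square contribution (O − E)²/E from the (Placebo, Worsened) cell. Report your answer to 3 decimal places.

2.697

Row total (Placebo) = 94; column total (Worsened) = 66; N = 176.
Expected count E = 94 × 66 / 176 = 35.2500.
Contribution = (O − E)²/E = (45 − 35.2500)² / 35.2500 = 2.697.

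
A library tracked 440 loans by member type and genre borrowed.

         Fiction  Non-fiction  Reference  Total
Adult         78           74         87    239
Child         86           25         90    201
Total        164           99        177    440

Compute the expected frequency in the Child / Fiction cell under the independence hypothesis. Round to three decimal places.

Row total (Child) = 201; column total (Fiction) = 164; grand total N = 440.
Expected count = (row total × column total) / N = 201 × 164 / 440 = 74.918.

74.918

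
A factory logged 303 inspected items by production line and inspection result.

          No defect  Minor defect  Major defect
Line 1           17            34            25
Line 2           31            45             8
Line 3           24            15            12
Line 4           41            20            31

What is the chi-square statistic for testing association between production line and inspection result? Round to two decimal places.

Row totals: 76, 84, 51, 92. Column totals: 113, 114, 76. Grand total N = 303.
Expected counts (row total × column total / N):
  Line 1, No defect: 76×113/303 = 28.343
  Line 1, Minor defect: 76×114/303 = 28.594
  Line 1, Major defect: 76×76/303 = 19.063
  Line 2, No defect: 84×113/303 = 31.327
  Line 2, Minor defect: 84×114/303 = 31.604
  Line 2, Major defect: 84×76/303 = 21.069
  Line 3, No defect: 51×113/303 = 19.020
  Line 3, Minor defect: 51×114/303 = 19.188
  Line 3, Major defect: 51×76/303 = 12.792
  Line 4, No defect: 92×113/303 = 34.310
  Line 4, Minor defect: 92×114/303 = 34.614
  Line 4, Major defect: 92×76/303 = 23.076
Contributions (O − E)²/E:
  (17 − 28.343)²/28.343 = 4.5395
  (34 − 28.594)²/28.594 = 1.0221
  (25 − 19.063)²/19.063 = 1.8490
  (31 − 31.327)²/31.327 = 0.0034
  (45 − 31.604)²/31.604 = 5.6782
  (8 − 21.069)²/21.069 = 8.1066
  (24 − 19.020)²/19.020 = 1.3039
  (15 − 19.188)²/19.188 = 0.9141
  (12 − 12.792)²/12.792 = 0.0490
  (41 − 34.310)²/34.310 = 1.3045
  (20 − 34.614)²/34.614 = 6.1700
  (31 − 23.076)²/23.076 = 2.7210
χ² = 4.5395 + 1.0221 + 1.8490 + 0.0034 + 5.6782 + 8.1066 + 1.3039 + 0.9141 + 0.0490 + 1.3045 + 6.1700 + 2.7210 = 33.66

33.66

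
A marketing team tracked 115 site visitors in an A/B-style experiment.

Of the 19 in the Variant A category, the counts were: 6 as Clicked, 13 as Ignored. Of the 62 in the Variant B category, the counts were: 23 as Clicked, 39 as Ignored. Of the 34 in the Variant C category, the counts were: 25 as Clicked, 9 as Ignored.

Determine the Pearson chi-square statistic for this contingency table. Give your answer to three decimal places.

13.863

Row totals: 19, 62, 34. Column totals: 54, 61. Grand total N = 115.
Expected counts (row total × column total / N):
  Variant A, Clicked: 19×54/115 = 8.9217
  Variant A, Ignored: 19×61/115 = 10.0783
  Variant B, Clicked: 62×54/115 = 29.1130
  Variant B, Ignored: 62×61/115 = 32.8870
  Variant C, Clicked: 34×54/115 = 15.9652
  Variant C, Ignored: 34×61/115 = 18.0348
Contributions (O − E)²/E:
  (6 − 8.9217)²/8.9217 = 0.9568
  (13 − 10.0783)²/10.0783 = 0.8470
  (23 − 29.1130)²/29.1130 = 1.2836
  (39 − 32.8870)²/32.8870 = 1.1363
  (25 − 15.9652)²/15.9652 = 5.1128
  (9 − 18.0348)²/18.0348 = 4.5261
χ² = 0.9568 + 0.8470 + 1.2836 + 1.1363 + 5.1128 + 4.5261 = 13.863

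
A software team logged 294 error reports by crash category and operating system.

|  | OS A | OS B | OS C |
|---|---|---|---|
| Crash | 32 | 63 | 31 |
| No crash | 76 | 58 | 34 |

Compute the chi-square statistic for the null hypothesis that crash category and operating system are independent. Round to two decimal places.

Row totals: 126, 168. Column totals: 108, 121, 65. Grand total N = 294.
Expected counts (row total × column total / N):
  Crash, OS A: 126×108/294 = 46.286
  Crash, OS B: 126×121/294 = 51.857
  Crash, OS C: 126×65/294 = 27.857
  No crash, OS A: 168×108/294 = 61.714
  No crash, OS B: 168×121/294 = 69.143
  No crash, OS C: 168×65/294 = 37.143
Contributions (O − E)²/E:
  (32 − 46.286)²/46.286 = 4.4093
  (63 − 51.857)²/51.857 = 2.3944
  (31 − 27.857)²/27.857 = 0.3546
  (76 − 61.714)²/61.714 = 3.3070
  (58 − 69.143)²/69.143 = 1.7958
  (34 − 37.143)²/37.143 = 0.2660
χ² = 4.4093 + 2.3944 + 0.3546 + 3.3070 + 1.7958 + 0.2660 = 12.53

12.53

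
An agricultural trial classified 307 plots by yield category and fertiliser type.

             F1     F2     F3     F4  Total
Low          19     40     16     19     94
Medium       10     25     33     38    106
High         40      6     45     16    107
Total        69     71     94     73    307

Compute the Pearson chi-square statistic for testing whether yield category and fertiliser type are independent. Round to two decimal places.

Grand total N = 307.
Expected counts (row total × column total / N):
  Low, F1: 94×69/307 = 21.1270
  Low, F2: 94×71/307 = 21.7394
  Low, F3: 94×94/307 = 28.7818
  Low, F4: 94×73/307 = 22.3518
  Medium, F1: 106×69/307 = 23.8241
  Medium, F2: 106×71/307 = 24.5147
  Medium, F3: 106×94/307 = 32.4560
  Medium, F4: 106×73/307 = 25.2052
  High, F1: 107×69/307 = 24.0489
  High, F2: 107×71/307 = 24.7459
  High, F3: 107×94/307 = 32.7622
  High, F4: 107×73/307 = 25.4430
Contributions (O − E)²/E:
  (19 − 21.1270)²/21.1270 = 0.2141
  (40 − 21.7394)²/21.7394 = 15.3385
  (16 − 28.7818)²/28.7818 = 5.6763
  (19 − 22.3518)²/22.3518 = 0.5026
  (10 − 23.8241)²/23.8241 = 8.0215
  (25 − 24.5147)²/24.5147 = 0.0096
  (33 − 32.4560)²/32.4560 = 0.0091
  (38 − 25.2052)²/25.2052 = 6.4950
  (40 − 24.0489)²/24.0489 = 10.5800
  (6 − 24.7459)²/24.7459 = 14.2007
  (45 − 32.7622)²/32.7622 = 4.5712
  (16 − 25.4430)²/25.4430 = 3.5047
χ² = 0.2141 + 15.3385 + 5.6763 + 0.5026 + 8.0215 + 0.0096 + 0.0091 + 6.4950 + 10.5800 + 14.2007 + 4.5712 + 3.5047 = 69.12

69.12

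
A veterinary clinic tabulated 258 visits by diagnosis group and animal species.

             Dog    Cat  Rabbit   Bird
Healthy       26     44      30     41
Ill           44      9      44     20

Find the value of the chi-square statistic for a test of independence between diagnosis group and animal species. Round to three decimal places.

Row totals: 141, 117. Column totals: 70, 53, 74, 61. Grand total N = 258.
Expected counts (row total × column total / N):
  Healthy, Dog: 141×70/258 = 38.2558
  Healthy, Cat: 141×53/258 = 28.9651
  Healthy, Rabbit: 141×74/258 = 40.4419
  Healthy, Bird: 141×61/258 = 33.3372
  Ill, Dog: 117×70/258 = 31.7442
  Ill, Cat: 117×53/258 = 24.0349
  Ill, Rabbit: 117×74/258 = 33.5581
  Ill, Bird: 117×61/258 = 27.6628
Contributions (O − E)²/E:
  (26 − 38.2558)²/38.2558 = 3.9263
  (44 − 28.9651)²/28.9651 = 7.8042
  (30 − 40.4419)²/40.4419 = 2.6960
  (41 − 33.3372)²/33.3372 = 1.7614
  (44 − 31.7442)²/31.7442 = 4.7317
  (9 − 24.0349)²/24.0349 = 9.4050
  (44 − 33.5581)²/33.5581 = 3.2491
  (20 − 27.6628)²/27.6628 = 2.1227
χ² = 3.9263 + 7.8042 + 2.6960 + 1.7614 + 4.7317 + 9.4050 + 3.2491 + 2.1227 = 35.696

35.696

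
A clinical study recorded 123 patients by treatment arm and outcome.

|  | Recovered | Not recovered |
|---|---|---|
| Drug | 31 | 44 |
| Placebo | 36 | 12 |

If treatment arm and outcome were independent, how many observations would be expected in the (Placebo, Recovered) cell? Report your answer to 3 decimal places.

Row total (Placebo) = 48; column total (Recovered) = 67; grand total N = 123.
Expected count = (row total × column total) / N = 48 × 67 / 123 = 26.146.

26.146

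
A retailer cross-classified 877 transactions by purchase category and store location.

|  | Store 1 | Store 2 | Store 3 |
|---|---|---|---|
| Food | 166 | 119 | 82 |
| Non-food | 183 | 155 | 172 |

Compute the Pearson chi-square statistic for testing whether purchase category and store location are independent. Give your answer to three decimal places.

14.517

Row totals: 367, 510. Column totals: 349, 274, 254. Grand total N = 877.
Expected counts (row total × column total / N):
  Food, Store 1: 367×349/877 = 146.0468
  Food, Store 2: 367×274/877 = 114.6613
  Food, Store 3: 367×254/877 = 106.2919
  Non-food, Store 1: 510×349/877 = 202.9532
  Non-food, Store 2: 510×274/877 = 159.3387
  Non-food, Store 3: 510×254/877 = 147.7081
Contributions (O − E)²/E:
  (166 − 146.0468)²/146.0468 = 2.7260
  (119 − 114.6613)²/114.6613 = 0.1642
  (82 − 106.2919)²/106.2919 = 5.5517
  (183 − 202.9532)²/202.9532 = 1.9617
  (155 − 159.3387)²/159.3387 = 0.1181
  (172 − 147.7081)²/147.7081 = 3.9950
χ² = 2.7260 + 0.1642 + 5.5517 + 1.9617 + 0.1181 + 3.9950 = 14.517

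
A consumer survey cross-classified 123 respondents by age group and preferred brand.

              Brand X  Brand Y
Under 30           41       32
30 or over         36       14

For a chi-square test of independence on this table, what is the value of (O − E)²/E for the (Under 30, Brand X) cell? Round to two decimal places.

0.48

Row total (Under 30) = 73; column total (Brand X) = 77; N = 123.
Expected count E = 73 × 77 / 123 = 45.699.
Contribution = (O − E)²/E = (41 − 45.699)² / 45.699 = 0.48.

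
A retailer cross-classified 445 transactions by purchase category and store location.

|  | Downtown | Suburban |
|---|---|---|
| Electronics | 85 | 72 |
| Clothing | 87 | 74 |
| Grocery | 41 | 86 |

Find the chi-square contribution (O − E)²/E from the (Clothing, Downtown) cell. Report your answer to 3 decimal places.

Row total (Clothing) = 161; column total (Downtown) = 213; N = 445.
Expected count E = 161 × 213 / 445 = 77.0629.
Contribution = (O − E)²/E = (87 − 77.0629)² / 77.0629 = 1.281.

1.281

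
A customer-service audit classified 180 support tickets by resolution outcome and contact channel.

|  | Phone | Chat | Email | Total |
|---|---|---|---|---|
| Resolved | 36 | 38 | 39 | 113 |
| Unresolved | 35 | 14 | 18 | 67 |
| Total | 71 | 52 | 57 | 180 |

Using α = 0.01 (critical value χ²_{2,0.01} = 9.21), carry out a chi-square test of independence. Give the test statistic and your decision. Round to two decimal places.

7.57; fail to reject H₀

Grand total N = 180.
Expected counts (row total × column total / N):
  Resolved, Phone: 113×71/180 = 44.572
  Resolved, Chat: 113×52/180 = 32.644
  Resolved, Email: 113×57/180 = 35.783
  Unresolved, Phone: 67×71/180 = 26.428
  Unresolved, Chat: 67×52/180 = 19.356
  Unresolved, Email: 67×57/180 = 21.217
Contributions (O − E)²/E:
  (36 − 44.572)²/44.572 = 1.6486
  (38 − 32.644)²/32.644 = 0.8788
  (39 − 35.783)²/35.783 = 0.2892
  (35 − 26.428)²/26.428 = 2.7804
  (14 − 19.356)²/19.356 = 1.4821
  (18 − 21.217)²/21.217 = 0.4878
χ² = 1.6486 + 0.8788 + 0.2892 + 2.7804 + 1.4821 + 0.4878 = 7.57
df = (2−1)(3−1) = 2. Since 7.57 < 9.21, fail to reject the null hypothesis of independence at α = 0.01.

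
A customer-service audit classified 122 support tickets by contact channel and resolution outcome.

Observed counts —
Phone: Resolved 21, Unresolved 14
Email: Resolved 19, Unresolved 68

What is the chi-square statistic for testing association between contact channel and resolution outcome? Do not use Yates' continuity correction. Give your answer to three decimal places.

Row totals: 35, 87. Column totals: 40, 82. Grand total N = 122.
Expected counts (row total × column total / N):
  Phone, Resolved: 35×40/122 = 11.4754
  Phone, Unresolved: 35×82/122 = 23.5246
  Email, Resolved: 87×40/122 = 28.5246
  Email, Unresolved: 87×82/122 = 58.4754
Contributions (O − E)²/E:
  (21 − 11.4754)²/11.4754 = 7.9054
  (14 − 23.5246)²/23.5246 = 3.8563
  (19 − 28.5246)²/28.5246 = 3.1803
  (68 − 58.4754)²/58.4754 = 1.5514
χ² = 7.9054 + 3.8563 + 3.1803 + 1.5514 = 16.493

16.493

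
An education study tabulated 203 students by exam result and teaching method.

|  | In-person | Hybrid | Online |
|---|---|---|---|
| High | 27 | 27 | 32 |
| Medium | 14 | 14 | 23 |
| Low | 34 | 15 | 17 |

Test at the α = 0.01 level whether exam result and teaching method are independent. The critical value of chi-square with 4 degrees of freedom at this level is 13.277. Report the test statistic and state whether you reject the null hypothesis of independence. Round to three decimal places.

9.933; fail to reject H₀

Row totals: 86, 51, 66. Column totals: 75, 56, 72. Grand total N = 203.
Expected counts (row total × column total / N):
  High, In-person: 86×75/203 = 31.7734
  High, Hybrid: 86×56/203 = 23.7241
  High, Online: 86×72/203 = 30.5025
  Medium, In-person: 51×75/203 = 18.8424
  Medium, Hybrid: 51×56/203 = 14.0690
  Medium, Online: 51×72/203 = 18.0887
  Low, In-person: 66×75/203 = 24.3842
  Low, Hybrid: 66×56/203 = 18.2069
  Low, Online: 66×72/203 = 23.4089
Contributions (O − E)²/E:
  (27 − 31.7734)²/31.7734 = 0.7171
  (27 − 23.7241)²/23.7241 = 0.4523
  (32 − 30.5025)²/30.5025 = 0.0735
  (14 − 18.8424)²/18.8424 = 1.2445
  (14 − 14.0690)²/14.0690 = 0.0003
  (23 − 18.0887)²/18.0887 = 1.3335
  (34 − 24.3842)²/24.3842 = 3.7919
  (15 − 18.2069)²/18.2069 = 0.5649
  (17 − 23.4089)²/23.4089 = 1.7546
χ² = 0.7171 + 0.4523 + 0.0735 + 1.2445 + 0.0003 + 1.3335 + 3.7919 + 0.5649 + 1.7546 = 9.933
df = (3−1)(3−1) = 4. Since 9.933 < 13.277, fail to reject the null hypothesis of independence at α = 0.01.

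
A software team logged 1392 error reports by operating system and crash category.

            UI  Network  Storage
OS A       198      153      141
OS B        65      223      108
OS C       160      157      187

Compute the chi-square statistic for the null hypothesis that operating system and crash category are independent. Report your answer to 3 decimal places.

96.995

Row totals: 492, 396, 504. Column totals: 423, 533, 436. Grand total N = 1392.
Expected counts (row total × column total / N):
  OS A, UI: 492×423/1392 = 149.5086
  OS A, Network: 492×533/1392 = 188.3879
  OS A, Storage: 492×436/1392 = 154.1034
  OS B, UI: 396×423/1392 = 120.3362
  OS B, Network: 396×533/1392 = 151.6293
  OS B, Storage: 396×436/1392 = 124.0345
  OS C, UI: 504×423/1392 = 153.1552
  OS C, Network: 504×533/1392 = 192.9828
  OS C, Storage: 504×436/1392 = 157.8621
Contributions (O − E)²/E:
  (198 − 149.5086)²/149.5086 = 15.7276
  (153 − 188.3879)²/188.3879 = 6.6475
  (141 − 154.1034)²/154.1034 = 1.1142
  (65 − 120.3362)²/120.3362 = 25.4462
  (223 − 151.6293)²/151.6293 = 33.5936
  (108 − 124.0345)²/124.0345 = 2.0729
  (160 − 153.1552)²/153.1552 = 0.3059
  (157 − 192.9828)²/192.9828 = 6.7092
  (187 − 157.8621)²/157.8621 = 5.3782
χ² = 15.7276 + 6.6475 + 1.1142 + 25.4462 + 33.5936 + 2.0729 + 0.3059 + 6.7092 + 5.3782 = 96.995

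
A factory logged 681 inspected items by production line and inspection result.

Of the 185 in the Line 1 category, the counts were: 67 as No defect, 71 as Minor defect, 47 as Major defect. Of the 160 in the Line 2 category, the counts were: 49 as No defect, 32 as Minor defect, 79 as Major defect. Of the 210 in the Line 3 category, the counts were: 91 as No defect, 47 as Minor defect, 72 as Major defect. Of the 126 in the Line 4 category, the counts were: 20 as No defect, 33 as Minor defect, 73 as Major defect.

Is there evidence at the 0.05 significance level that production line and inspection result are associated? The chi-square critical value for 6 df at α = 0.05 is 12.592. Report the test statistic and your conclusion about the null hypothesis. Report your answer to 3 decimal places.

57.500; reject H₀

Row totals: 185, 160, 210, 126. Column totals: 227, 183, 271. Grand total N = 681.
Expected counts (row total × column total / N):
  Line 1, No defect: 185×227/681 = 61.6667
  Line 1, Minor defect: 185×183/681 = 49.7137
  Line 1, Major defect: 185×271/681 = 73.6197
  Line 2, No defect: 160×227/681 = 53.3333
  Line 2, Minor defect: 160×183/681 = 42.9956
  Line 2, Major defect: 160×271/681 = 63.6711
  Line 3, No defect: 210×227/681 = 70.0000
  Line 3, Minor defect: 210×183/681 = 56.4317
  Line 3, Major defect: 210×271/681 = 83.5683
  Line 4, No defect: 126×227/681 = 42.0000
  Line 4, Minor defect: 126×183/681 = 33.8590
  Line 4, Major defect: 126×271/681 = 50.1410
Contributions (O − E)²/E:
  (67 − 61.6667)²/61.6667 = 0.4613
  (71 − 49.7137)²/49.7137 = 9.1143
  (47 − 73.6197)²/73.6197 = 9.6253
  (49 − 53.3333)²/53.3333 = 0.3521
  (32 − 42.9956)²/42.9956 = 2.8120
  (79 − 63.6711)²/63.6711 = 3.6905
  (91 − 70.0000)²/70.0000 = 6.3000
  (47 − 56.4317)²/56.4317 = 1.5764
  (72 − 83.5683)²/83.5683 = 1.6014
  (20 − 42.0000)²/42.0000 = 11.5238
  (33 − 33.8590)²/33.8590 = 0.0218
  (73 − 50.1410)²/50.1410 = 10.4213
χ² = 0.4613 + 9.1143 + 9.6253 + 0.3521 + 2.8120 + 3.6905 + 6.3000 + 1.5764 + 1.6014 + 11.5238 + 0.0218 + 10.4213 = 57.500
df = (4−1)(3−1) = 6. Since 57.500 > 12.592, reject the null hypothesis of independence at α = 0.05.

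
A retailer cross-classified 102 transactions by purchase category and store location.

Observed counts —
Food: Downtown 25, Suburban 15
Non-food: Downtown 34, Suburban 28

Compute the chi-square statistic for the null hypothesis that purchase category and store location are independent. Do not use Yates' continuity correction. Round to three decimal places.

Row totals: 40, 62. Column totals: 59, 43. Grand total N = 102.
Expected counts (row total × column total / N):
  Food, Downtown: 40×59/102 = 23.1373
  Food, Suburban: 40×43/102 = 16.8627
  Non-food, Downtown: 62×59/102 = 35.8627
  Non-food, Suburban: 62×43/102 = 26.1373
Contributions (O − E)²/E:
  (25 − 23.1373)²/23.1373 = 0.1500
  (15 − 16.8627)²/16.8627 = 0.2058
  (34 − 35.8627)²/35.8627 = 0.0967
  (28 − 26.1373)²/26.1373 = 0.1327
χ² = 0.1500 + 0.2058 + 0.0967 + 0.1327 = 0.585

0.585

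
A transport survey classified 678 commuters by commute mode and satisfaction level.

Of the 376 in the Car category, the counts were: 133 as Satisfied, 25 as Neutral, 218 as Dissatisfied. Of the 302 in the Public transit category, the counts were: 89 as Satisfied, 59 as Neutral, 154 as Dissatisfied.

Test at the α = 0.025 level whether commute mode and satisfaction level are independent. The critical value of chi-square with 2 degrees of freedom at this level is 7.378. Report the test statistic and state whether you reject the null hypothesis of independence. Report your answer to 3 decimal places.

Row totals: 376, 302. Column totals: 222, 84, 372. Grand total N = 678.
Expected counts (row total × column total / N):
  Car, Satisfied: 376×222/678 = 123.1150
  Car, Neutral: 376×84/678 = 46.5841
  Car, Dissatisfied: 376×372/678 = 206.3009
  Public transit, Satisfied: 302×222/678 = 98.8850
  Public transit, Neutral: 302×84/678 = 37.4159
  Public transit, Dissatisfied: 302×372/678 = 165.6991
Contributions (O − E)²/E:
  (133 − 123.1150)²/123.1150 = 0.7937
  (25 − 46.5841)²/46.5841 = 10.0007
  (218 − 206.3009)²/206.3009 = 0.6634
  (89 − 98.8850)²/98.8850 = 0.9882
  (59 − 37.4159)²/37.4159 = 12.4512
  (154 − 165.6991)²/165.6991 = 0.8260
χ² = 0.7937 + 10.0007 + 0.6634 + 0.9882 + 12.4512 + 0.8260 = 25.723
df = (2−1)(3−1) = 2. Since 25.723 > 7.378, reject the null hypothesis of independence at α = 0.025.

25.723; reject H₀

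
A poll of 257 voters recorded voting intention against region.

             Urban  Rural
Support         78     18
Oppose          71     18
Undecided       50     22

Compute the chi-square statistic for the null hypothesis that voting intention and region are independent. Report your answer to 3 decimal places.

3.709

Row totals: 96, 89, 72. Column totals: 199, 58. Grand total N = 257.
Expected counts (row total × column total / N):
  Support, Urban: 96×199/257 = 74.3346
  Support, Rural: 96×58/257 = 21.6654
  Oppose, Urban: 89×199/257 = 68.9144
  Oppose, Rural: 89×58/257 = 20.0856
  Undecided, Urban: 72×199/257 = 55.7510
  Undecided, Rural: 72×58/257 = 16.2490
Contributions (O − E)²/E:
  (78 − 74.3346)²/74.3346 = 0.1807
  (18 − 21.6654)²/21.6654 = 0.6201
  (71 − 68.9144)²/68.9144 = 0.0631
  (18 − 20.0856)²/20.0856 = 0.2166
  (50 − 55.7510)²/55.7510 = 0.5932
  (22 − 16.2490)²/16.2490 = 2.0354
χ² = 0.1807 + 0.6201 + 0.0631 + 0.2166 + 0.5932 + 2.0354 = 3.709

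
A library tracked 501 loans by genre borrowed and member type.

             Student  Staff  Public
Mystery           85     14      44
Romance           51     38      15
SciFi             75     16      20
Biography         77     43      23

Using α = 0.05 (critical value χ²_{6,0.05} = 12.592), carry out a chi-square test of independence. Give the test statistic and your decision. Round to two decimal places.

41.30; reject H₀

Row totals: 143, 104, 111, 143. Column totals: 288, 111, 102. Grand total N = 501.
Expected counts (row total × column total / N):
  Mystery, Student: 143×288/501 = 82.204
  Mystery, Staff: 143×111/501 = 31.683
  Mystery, Public: 143×102/501 = 29.114
  Romance, Student: 104×288/501 = 59.784
  Romance, Staff: 104×111/501 = 23.042
  Romance, Public: 104×102/501 = 21.174
  SciFi, Student: 111×288/501 = 63.808
  SciFi, Staff: 111×111/501 = 24.593
  SciFi, Public: 111×102/501 = 22.599
  Biography, Student: 143×288/501 = 82.204
  Biography, Staff: 143×111/501 = 31.683
  Biography, Public: 143×102/501 = 29.114
Contributions (O − E)²/E:
  (85 − 82.204)²/82.204 = 0.0951
  (14 − 31.683)²/31.683 = 9.8693
  (44 − 29.114)²/29.114 = 7.6112
  (51 − 59.784)²/59.784 = 1.2906
  (38 − 23.042)²/23.042 = 9.7102
  (15 − 21.174)²/21.174 = 1.8002
  (75 − 63.808)²/63.808 = 1.9631
  (16 − 24.593)²/24.593 = 3.0025
  (20 − 22.599)²/22.599 = 0.2989
  (77 − 82.204)²/82.204 = 0.3294
  (43 − 31.683)²/31.683 = 4.0424
  (23 − 29.114)²/29.114 = 1.2840
χ² = 0.0951 + 9.8693 + 7.6112 + 1.2906 + 9.7102 + 1.8002 + 1.9631 + 3.0025 + 0.2989 + 0.3294 + 4.0424 + 1.2840 = 41.30
df = (4−1)(3−1) = 6. Since 41.30 > 12.592, reject the null hypothesis of independence at α = 0.05.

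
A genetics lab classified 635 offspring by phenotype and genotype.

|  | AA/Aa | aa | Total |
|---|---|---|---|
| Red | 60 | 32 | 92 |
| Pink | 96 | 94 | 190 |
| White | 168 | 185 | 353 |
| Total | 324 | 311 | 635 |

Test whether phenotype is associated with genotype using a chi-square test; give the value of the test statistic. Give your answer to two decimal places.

9.10

Grand total N = 635.
Expected counts (row total × column total / N):
  Red, AA/Aa: 92×324/635 = 46.942
  Red, aa: 92×311/635 = 45.058
  Pink, AA/Aa: 190×324/635 = 96.945
  Pink, aa: 190×311/635 = 93.055
  White, AA/Aa: 353×324/635 = 180.113
  White, aa: 353×311/635 = 172.887
Contributions (O − E)²/E:
  (60 − 46.942)²/46.942 = 3.6324
  (32 − 45.058)²/45.058 = 3.7843
  (96 − 96.945)²/96.945 = 0.0092
  (94 − 93.055)²/93.055 = 0.0096
  (168 − 180.113)²/180.113 = 0.8146
  (185 − 172.887)²/172.887 = 0.8487
χ² = 3.6324 + 3.7843 + 0.0092 + 0.0096 + 0.8146 + 0.8487 = 9.10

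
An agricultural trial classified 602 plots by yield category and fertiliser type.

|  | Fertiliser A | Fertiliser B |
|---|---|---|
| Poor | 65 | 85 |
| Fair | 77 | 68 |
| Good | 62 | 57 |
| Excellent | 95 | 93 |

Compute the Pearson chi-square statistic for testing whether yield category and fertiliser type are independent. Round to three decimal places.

Row totals: 150, 145, 119, 188. Column totals: 299, 303. Grand total N = 602.
Expected counts (row total × column total / N):
  Poor, Fertiliser A: 150×299/602 = 74.5017
  Poor, Fertiliser B: 150×303/602 = 75.4983
  Fair, Fertiliser A: 145×299/602 = 72.0183
  Fair, Fertiliser B: 145×303/602 = 72.9817
  Good, Fertiliser A: 119×299/602 = 59.1047
  Good, Fertiliser B: 119×303/602 = 59.8953
  Excellent, Fertiliser A: 188×299/602 = 93.3754
  Excellent, Fertiliser B: 188×303/602 = 94.6246
Contributions (O − E)²/E:
  (65 − 74.5017)²/74.5017 = 1.2118
  (85 − 75.4983)²/75.4983 = 1.1958
  (77 − 72.0183)²/72.0183 = 0.3446
  (68 − 72.9817)²/72.9817 = 0.3400
  (62 − 59.1047)²/59.1047 = 0.1418
  (57 − 59.8953)²/59.8953 = 0.1400
  (95 − 93.3754)²/93.3754 = 0.0283
  (93 − 94.6246)²/94.6246 = 0.0279
χ² = 1.2118 + 1.1958 + 0.3446 + 0.3400 + 0.1418 + 0.1400 + 0.0283 + 0.0279 = 3.430

3.430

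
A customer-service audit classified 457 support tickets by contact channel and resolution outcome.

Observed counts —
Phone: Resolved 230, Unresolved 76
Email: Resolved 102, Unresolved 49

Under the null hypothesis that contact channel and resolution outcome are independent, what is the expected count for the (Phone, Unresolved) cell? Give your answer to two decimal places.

Row total (Phone) = 306; column total (Unresolved) = 125; grand total N = 457.
Expected count = (row total × column total) / N = 306 × 125 / 457 = 83.70.

83.70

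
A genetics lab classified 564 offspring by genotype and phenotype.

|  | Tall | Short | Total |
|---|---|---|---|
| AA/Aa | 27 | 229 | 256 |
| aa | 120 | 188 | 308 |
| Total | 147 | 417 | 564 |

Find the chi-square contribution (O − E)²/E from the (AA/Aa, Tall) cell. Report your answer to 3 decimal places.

Row total (AA/Aa) = 256; column total (Tall) = 147; N = 564.
Expected count E = 256 × 147 / 564 = 66.7234.
Contribution = (O − E)²/E = (27 − 66.7234)² / 66.7234 = 23.649.

23.649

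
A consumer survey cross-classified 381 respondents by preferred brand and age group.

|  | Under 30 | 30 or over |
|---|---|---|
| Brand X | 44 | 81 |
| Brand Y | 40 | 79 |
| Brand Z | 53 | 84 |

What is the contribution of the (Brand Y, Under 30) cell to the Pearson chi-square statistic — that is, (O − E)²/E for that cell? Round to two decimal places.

0.18

Row total (Brand Y) = 119; column total (Under 30) = 137; N = 381.
Expected count E = 119 × 137 / 381 = 42.790.
Contribution = (O − E)²/E = (40 − 42.790)² / 42.790 = 0.18.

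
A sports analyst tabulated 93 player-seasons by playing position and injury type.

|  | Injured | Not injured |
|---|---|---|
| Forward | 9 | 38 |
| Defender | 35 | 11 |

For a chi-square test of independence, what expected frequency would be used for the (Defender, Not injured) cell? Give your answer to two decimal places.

Row total (Defender) = 46; column total (Not injured) = 49; grand total N = 93.
Expected count = (row total × column total) / N = 46 × 49 / 93 = 24.24.

24.24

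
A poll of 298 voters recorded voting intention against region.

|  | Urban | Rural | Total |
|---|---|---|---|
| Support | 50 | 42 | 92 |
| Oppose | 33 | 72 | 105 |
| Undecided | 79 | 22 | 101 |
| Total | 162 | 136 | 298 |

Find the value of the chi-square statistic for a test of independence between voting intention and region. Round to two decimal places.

45.43

Grand total N = 298.
Expected counts (row total × column total / N):
  Support, Urban: 92×162/298 = 50.013
  Support, Rural: 92×136/298 = 41.987
  Oppose, Urban: 105×162/298 = 57.081
  Oppose, Rural: 105×136/298 = 47.919
  Undecided, Urban: 101×162/298 = 54.906
  Undecided, Rural: 101×136/298 = 46.094
Contributions (O − E)²/E:
  (50 − 50.013)²/50.013 = 0.0000
  (42 − 41.987)²/41.987 = 0.0000
  (33 − 57.081)²/57.081 = 10.1592
  (72 − 47.919)²/47.919 = 12.1016
  (79 − 54.906)²/54.906 = 10.5730
  (22 − 46.094)²/46.094 = 12.5943
χ² = 0.0000 + 0.0000 + 10.1592 + 12.1016 + 10.5730 + 12.5943 = 45.43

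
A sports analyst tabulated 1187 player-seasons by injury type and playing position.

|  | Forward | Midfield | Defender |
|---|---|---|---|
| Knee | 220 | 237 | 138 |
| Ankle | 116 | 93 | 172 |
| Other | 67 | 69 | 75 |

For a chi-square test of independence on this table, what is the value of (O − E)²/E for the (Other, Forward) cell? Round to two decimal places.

0.30

Row total (Other) = 211; column total (Forward) = 403; N = 1187.
Expected count E = 211 × 403 / 1187 = 71.637.
Contribution = (O − E)²/E = (67 − 71.637)² / 71.637 = 0.30.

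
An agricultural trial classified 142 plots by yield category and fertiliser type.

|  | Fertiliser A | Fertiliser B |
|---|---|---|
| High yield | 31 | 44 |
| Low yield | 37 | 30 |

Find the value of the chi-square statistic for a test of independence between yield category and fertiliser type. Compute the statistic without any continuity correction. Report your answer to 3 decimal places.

Row totals: 75, 67. Column totals: 68, 74. Grand total N = 142.
Expected counts (row total × column total / N):
  High yield, Fertiliser A: 75×68/142 = 35.9155
  High yield, Fertiliser B: 75×74/142 = 39.0845
  Low yield, Fertiliser A: 67×68/142 = 32.0845
  Low yield, Fertiliser B: 67×74/142 = 34.9155
Contributions (O − E)²/E:
  (31 − 35.9155)²/35.9155 = 0.6727
  (44 − 39.0845)²/39.0845 = 0.6182
  (37 − 32.0845)²/32.0845 = 0.7531
  (30 − 34.9155)²/34.9155 = 0.6920
χ² = 0.6727 + 0.6182 + 0.7531 + 0.6920 = 2.736

2.736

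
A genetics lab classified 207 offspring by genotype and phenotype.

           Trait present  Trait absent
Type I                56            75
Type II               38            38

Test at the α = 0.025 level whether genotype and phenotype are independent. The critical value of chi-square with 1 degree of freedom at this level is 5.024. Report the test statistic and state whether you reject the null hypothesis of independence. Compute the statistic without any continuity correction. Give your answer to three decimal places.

1.020; fail to reject H₀

Row totals: 131, 76. Column totals: 94, 113. Grand total N = 207.
Expected counts (row total × column total / N):
  Type I, Trait present: 131×94/207 = 59.48792
  Type I, Trait absent: 131×113/207 = 71.51208
  Type II, Trait present: 76×94/207 = 34.51208
  Type II, Trait absent: 76×113/207 = 41.48792
Contributions (O − E)²/E:
  (56 − 59.48792)²/59.48792 = 0.2045
  (75 − 71.51208)²/71.51208 = 0.1701
  (38 − 34.51208)²/34.51208 = 0.3525
  (38 − 41.48792)²/41.48792 = 0.2932
χ² = 0.2045 + 0.1701 + 0.3525 + 0.2932 = 1.020
df = (2−1)(2−1) = 1. Since 1.020 < 5.024, fail to reject the null hypothesis of independence at α = 0.025.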